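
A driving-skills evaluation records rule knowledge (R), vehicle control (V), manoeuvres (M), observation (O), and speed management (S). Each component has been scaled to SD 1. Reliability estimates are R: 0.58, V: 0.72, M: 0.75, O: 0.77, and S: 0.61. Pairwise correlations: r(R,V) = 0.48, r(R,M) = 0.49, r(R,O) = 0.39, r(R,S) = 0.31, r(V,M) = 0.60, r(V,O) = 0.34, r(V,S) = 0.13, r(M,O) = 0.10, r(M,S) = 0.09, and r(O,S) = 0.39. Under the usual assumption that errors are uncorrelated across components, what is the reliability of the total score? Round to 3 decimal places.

0.865

Var(R+V+M+O+S) = 5 + 2·[0.48 + 0.49 + 0.39 + 0.31 + 0.60 + 0.34 + 0.13 + 0.10 + 0.09 + 0.39] = 5 + 6.64 = 11.64.
Under uncorrelated errors the observed covariances equal the true-score covariances, so only the own-variance terms attenuate.
True-score variance = [0.58 + 0.72 + 0.75 + 0.77 + 0.61] + 6.64 = 3.43 + 6.64 = 10.07.
Reliability = 10.07 / 11.64 = 0.865.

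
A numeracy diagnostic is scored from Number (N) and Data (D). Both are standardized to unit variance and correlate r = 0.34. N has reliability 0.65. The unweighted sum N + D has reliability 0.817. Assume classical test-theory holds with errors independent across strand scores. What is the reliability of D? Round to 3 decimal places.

0.860

Var(N+D) = 2 + 2·0.34 = 2.680.
True-score variance = ρ_N + ρ_D + 2·0.34, so 0.817 = (0.65 + ρ_D + 0.68) / 2.680.
ρ_D = 0.817·2.680 − 0.65 − 0.68 = 0.860.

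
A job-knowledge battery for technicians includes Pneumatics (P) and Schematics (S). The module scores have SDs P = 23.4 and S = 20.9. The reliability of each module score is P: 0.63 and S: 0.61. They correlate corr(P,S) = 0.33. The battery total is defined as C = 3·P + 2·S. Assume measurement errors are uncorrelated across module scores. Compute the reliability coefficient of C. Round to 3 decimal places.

Var(C) = 3²·23.4² + 2²·20.9² + 2·[6·23.4·20.9·0.33] = 6675.28 + 1936.68 = 8611.96.
Under uncorrelated errors the observed covariances equal the true-score covariances, so only the own-variance terms attenuate.
True-score variance = [3²·23.4²·0.63 + 2²·20.9²·0.61] + 1936.68 = 4170.48 + 1936.68 = 6107.16.
Reliability = 6107.16 / 8611.96 = 0.709.

0.709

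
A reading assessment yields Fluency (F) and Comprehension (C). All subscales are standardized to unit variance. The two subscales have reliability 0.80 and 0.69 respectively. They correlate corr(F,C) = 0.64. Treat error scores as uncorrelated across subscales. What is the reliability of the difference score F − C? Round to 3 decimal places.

0.292

Var(F−C) = 1 + 1 − 2·0.64 = 2 − 1.28 = 0.72.
With uncorrelated errors the cross-covariances are all true-score covariance, so they carry over unchanged; only the diagonal terms shrink to ρᵢσᵢ².
True-score variance = [0.80 + 0.69] − 1.28 = 1.49 − 1.28 = 0.21.
Reliability = 0.21 / 0.72 = 0.292.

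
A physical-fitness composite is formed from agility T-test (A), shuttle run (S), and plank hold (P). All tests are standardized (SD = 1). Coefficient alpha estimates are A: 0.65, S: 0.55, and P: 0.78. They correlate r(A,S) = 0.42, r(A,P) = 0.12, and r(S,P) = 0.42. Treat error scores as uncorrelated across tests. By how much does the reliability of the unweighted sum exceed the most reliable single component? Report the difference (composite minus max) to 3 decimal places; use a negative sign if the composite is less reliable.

Var(sum) = 3 + 1.92 = 4.92; true-score variance = 1.98 + 1.92 = 3.9; composite reliability = 0.7927.
Max component reliability = 0.7800.
Difference = 0.7927 − 0.7800 = 0.013.

0.013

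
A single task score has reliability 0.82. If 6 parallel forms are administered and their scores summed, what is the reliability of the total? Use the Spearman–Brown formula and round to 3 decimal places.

ρ_k = kρ / (1 + (k−1)ρ) = 6·0.82 / (1 + 5·0.82) = 4.920 / 5.100 = 0.965.

0.965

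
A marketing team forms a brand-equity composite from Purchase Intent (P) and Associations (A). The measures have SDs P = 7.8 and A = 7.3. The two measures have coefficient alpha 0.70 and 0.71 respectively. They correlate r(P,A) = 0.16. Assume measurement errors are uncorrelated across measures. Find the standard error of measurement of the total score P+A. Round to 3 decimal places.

5.806

Var(total) = 114.13 + 18.2208 = 132.351.
True-score variance = 80.4239 + 18.2208 = 98.6447, so reliability = 0.7453.
Error variance = 132.351 − 98.6447 = 33.7061; SEM = √33.7061 = 5.806.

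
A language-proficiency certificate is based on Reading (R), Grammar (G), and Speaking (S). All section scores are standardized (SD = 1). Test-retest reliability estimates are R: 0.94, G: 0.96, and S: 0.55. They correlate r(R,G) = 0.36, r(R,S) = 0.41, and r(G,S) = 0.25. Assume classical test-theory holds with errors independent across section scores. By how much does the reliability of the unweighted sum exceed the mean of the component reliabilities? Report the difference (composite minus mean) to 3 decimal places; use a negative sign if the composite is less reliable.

0.074

Var(sum) = 3 + 2.04 = 5.04; true-score variance = 2.45 + 2.04 = 4.49; composite reliability = 0.8909.
Mean component reliability = 0.8167.
Difference = 0.8909 − 0.8167 = 0.074.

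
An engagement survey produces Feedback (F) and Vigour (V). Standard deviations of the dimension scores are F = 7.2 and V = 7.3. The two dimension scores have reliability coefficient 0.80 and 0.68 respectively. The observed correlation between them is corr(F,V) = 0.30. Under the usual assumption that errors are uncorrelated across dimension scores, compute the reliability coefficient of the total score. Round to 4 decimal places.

0.7994

Var(F+V) = 7.2² + 7.3² + 2·[7.2·7.3·0.30] = 105.13 + 31.536 = 136.666.
With uncorrelated errors the cross-covariances are all true-score covariance, so they carry over unchanged; only the diagonal terms shrink to ρᵢσᵢ².
True-score variance = [7.2²·0.80 + 7.3²·0.68] + 31.536 = 77.7092 + 31.536 = 109.245.
Reliability = 109.245 / 136.666 = 0.7994.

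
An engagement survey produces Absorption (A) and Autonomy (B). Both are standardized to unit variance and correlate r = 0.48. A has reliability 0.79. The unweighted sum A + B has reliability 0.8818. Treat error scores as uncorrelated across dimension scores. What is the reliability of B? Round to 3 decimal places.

Var(A+B) = 2 + 2·0.48 = 2.960.
True-score variance = ρ_A + ρ_B + 2·0.48, so 0.8818 = (0.79 + ρ_B + 0.96) / 2.960.
ρ_B = 0.8818·2.960 − 0.79 − 0.96 = 0.860.

0.860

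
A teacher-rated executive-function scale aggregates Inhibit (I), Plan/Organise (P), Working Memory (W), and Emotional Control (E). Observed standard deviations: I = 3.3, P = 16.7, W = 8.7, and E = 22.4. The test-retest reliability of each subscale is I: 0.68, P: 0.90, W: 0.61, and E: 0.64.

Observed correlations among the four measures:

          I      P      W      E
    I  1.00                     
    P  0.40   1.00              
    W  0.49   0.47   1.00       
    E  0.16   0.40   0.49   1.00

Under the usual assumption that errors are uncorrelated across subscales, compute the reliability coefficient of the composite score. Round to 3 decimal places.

0.848

Var(I+P+W+E) = 3.3² + 16.7² + 8.7² + 22.4² + 2·[3.3·16.7·0.40 + 3.3·8.7·0.49 + 3.3·22.4·0.16 + 16.7·8.7·0.47 + 16.7·22.4·0.40 + 8.7·22.4·0.49] = 867.23 + 722.697 = 1589.93.
With uncorrelated errors the cross-covariances are all true-score covariance, so they carry over unchanged; only the diagonal terms shrink to ρᵢσᵢ².
True-score variance = [3.3²·0.68 + 16.7²·0.90 + 8.7²·0.61 + 22.4²·0.64] + 722.697 = 625.703 + 722.697 = 1348.4.
Reliability = 1348.4 / 1589.93 = 0.848.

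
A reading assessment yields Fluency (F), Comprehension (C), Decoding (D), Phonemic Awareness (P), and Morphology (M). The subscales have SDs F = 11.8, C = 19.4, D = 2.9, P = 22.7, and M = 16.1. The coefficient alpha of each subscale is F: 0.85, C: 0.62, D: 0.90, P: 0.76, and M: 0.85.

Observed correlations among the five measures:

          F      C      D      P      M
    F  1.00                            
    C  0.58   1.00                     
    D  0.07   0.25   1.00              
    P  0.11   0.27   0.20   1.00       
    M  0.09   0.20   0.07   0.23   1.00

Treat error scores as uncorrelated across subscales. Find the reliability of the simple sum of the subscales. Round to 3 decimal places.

0.855

Var(F+C+D+P+M) = 11.8² + 19.4² + 2.9² + 22.7² + 16.1² + 2·[11.8·19.4·0.58 + 11.8·2.9·0.07 + 11.8·22.7·0.11 + 11.8·16.1·0.09 + 19.4·2.9·0.25 + 19.4·22.7·0.27 + 19.4·16.1·0.20 + 2.9·22.7·0.20 + 2.9·16.1·0.07 + 22.7·16.1·0.23] = 1298.51 + 955.32 = 2253.83.
Because errors are independent across components, Cov(Tᵢ,Tⱼ) = Cov(Xᵢ,Xⱼ); the off-diagonal part of the true-score variance is the same as above.
True-score variance = [11.8²·0.85 + 19.4²·0.62 + 2.9²·0.90 + 22.7²·0.76 + 16.1²·0.85] + 955.32 = 971.215 + 955.32 = 1926.53.
Reliability = 1926.53 / 2253.83 = 0.855.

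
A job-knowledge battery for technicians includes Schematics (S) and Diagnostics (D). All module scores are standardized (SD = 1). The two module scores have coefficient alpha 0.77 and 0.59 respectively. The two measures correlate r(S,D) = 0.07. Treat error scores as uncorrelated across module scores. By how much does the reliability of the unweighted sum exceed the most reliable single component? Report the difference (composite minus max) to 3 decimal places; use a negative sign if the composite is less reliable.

Var(sum) = 2 + 0.14 = 2.14; true-score variance = 1.36 + 0.14 = 1.5; composite reliability = 0.7009.
Max component reliability = 0.7700.
Difference = 0.7009 − 0.7700 = -0.069.

-0.069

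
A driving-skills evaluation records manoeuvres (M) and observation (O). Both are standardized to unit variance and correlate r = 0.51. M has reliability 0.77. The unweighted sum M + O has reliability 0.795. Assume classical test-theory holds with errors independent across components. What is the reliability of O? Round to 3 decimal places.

Var(M+O) = 2 + 2·0.51 = 3.020.
True-score variance = ρ_M + ρ_O + 2·0.51, so 0.795 = (0.77 + ρ_O + 1.02) / 3.020.
ρ_O = 0.795·3.020 − 0.77 − 1.02 = 0.611.

0.611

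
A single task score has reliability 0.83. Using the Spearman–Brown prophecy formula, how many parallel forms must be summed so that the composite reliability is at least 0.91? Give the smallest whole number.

3

k ≥ ρ*(1−ρ₁)/(ρ₁(1−ρ*)) = 0.91·0.17 / (0.83·0.09) = 2.071.
Smallest integer k = 3.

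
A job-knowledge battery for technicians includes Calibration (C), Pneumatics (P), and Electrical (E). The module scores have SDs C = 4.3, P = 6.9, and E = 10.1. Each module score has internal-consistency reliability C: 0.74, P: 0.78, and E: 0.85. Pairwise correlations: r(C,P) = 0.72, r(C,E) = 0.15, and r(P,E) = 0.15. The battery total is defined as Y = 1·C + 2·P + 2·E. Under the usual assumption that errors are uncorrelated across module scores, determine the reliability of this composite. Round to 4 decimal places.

0.8671

Var(Y) = 4.3² + 2²·6.9² + 2²·10.1² + 2·[2·4.3·6.9·0.72 + 2·4.3·10.1·0.15 + 4·6.9·10.1·0.15] = 616.97 + 195.136 = 812.106.
Because errors are independent across components, Cov(Tᵢ,Tⱼ) = Cov(Xᵢ,Xⱼ); the off-diagonal part of the true-score variance is the same as above.
True-score variance = [4.3²·0.74 + 2²·6.9²·0.78 + 2²·10.1²·0.85] + 195.136 = 509.06 + 195.136 = 704.195.
Reliability = 704.195 / 812.106 = 0.8671.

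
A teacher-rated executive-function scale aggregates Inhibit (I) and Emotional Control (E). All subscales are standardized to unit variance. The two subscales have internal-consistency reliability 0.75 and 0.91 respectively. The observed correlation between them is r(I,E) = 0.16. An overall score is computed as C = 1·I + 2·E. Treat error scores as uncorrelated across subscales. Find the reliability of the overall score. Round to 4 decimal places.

0.8918

Var(C) = 1 + 2² + 2·[2·0.16] = 5 + 0.64 = 5.64.
Under uncorrelated errors the observed covariances equal the true-score covariances, so only the own-variance terms attenuate.
True-score variance = [0.75 + 2²·0.91] + 0.64 = 4.39 + 0.64 = 5.03.
Reliability = 5.03 / 5.64 = 0.8918.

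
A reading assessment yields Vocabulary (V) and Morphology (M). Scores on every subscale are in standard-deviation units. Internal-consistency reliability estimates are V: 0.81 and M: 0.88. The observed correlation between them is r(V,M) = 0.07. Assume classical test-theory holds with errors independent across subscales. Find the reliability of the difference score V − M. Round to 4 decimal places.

Var(V−M) = 1 + 1 − 2·0.07 = 2 − 0.14 = 1.86.
With uncorrelated errors the cross-covariances are all true-score covariance, so they carry over unchanged; only the diagonal terms shrink to ρᵢσᵢ².
True-score variance = [0.81 + 0.88] − 0.14 = 1.69 − 0.14 = 1.55.
Reliability = 1.55 / 1.86 = 0.8333.

0.8333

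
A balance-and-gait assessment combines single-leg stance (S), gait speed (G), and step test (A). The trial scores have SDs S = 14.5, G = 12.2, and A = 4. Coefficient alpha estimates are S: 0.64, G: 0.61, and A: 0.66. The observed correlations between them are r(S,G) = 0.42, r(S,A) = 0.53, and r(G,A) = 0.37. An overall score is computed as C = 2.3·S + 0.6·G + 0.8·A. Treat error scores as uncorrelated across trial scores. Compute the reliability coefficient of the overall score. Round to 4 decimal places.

Var(C) = 2.3²·14.5² + 0.6²·12.2² + 0.8²·4² + 2·[1.38·14.5·12.2·0.42 + 1.84·14.5·4·0.53 + 0.48·12.2·4·0.37] = 1176.04 + 335.519 = 1511.56.
With uncorrelated errors the cross-covariances are all true-score covariance, so they carry over unchanged; only the diagonal terms shrink to ρᵢσᵢ².
True-score variance = [2.3²·14.5²·0.64 + 0.6²·12.2²·0.61 + 0.8²·4²·0.66] + 335.519 = 751.266 + 335.519 = 1086.79.
Reliability = 1086.79 / 1511.56 = 0.7190.

0.7190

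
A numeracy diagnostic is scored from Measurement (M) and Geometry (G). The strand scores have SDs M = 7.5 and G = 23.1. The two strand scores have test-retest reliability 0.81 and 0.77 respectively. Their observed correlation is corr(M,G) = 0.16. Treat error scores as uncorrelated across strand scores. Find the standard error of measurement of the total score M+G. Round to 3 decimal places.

11.551

Var(total) = 589.86 + 55.44 = 645.3.
True-score variance = 456.442 + 55.44 = 511.882, so reliability = 0.7932.
Error variance = 645.3 − 511.882 = 133.418; SEM = √133.418 = 11.551.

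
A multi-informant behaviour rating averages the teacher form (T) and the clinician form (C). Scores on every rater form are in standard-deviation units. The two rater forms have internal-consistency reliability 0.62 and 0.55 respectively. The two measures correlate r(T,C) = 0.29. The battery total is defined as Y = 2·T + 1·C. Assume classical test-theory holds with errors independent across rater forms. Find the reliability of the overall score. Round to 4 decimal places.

0.6802

Var(Y) = 2² + 1 + 2·[2·0.29] = 5 + 1.16 = 6.16.
Because errors are independent across components, Cov(Tᵢ,Tⱼ) = Cov(Xᵢ,Xⱼ); the off-diagonal part of the true-score variance is the same as above.
True-score variance = [2²·0.62 + 0.55] + 1.16 = 3.03 + 1.16 = 4.19.
Reliability = 4.19 / 6.16 = 0.6802.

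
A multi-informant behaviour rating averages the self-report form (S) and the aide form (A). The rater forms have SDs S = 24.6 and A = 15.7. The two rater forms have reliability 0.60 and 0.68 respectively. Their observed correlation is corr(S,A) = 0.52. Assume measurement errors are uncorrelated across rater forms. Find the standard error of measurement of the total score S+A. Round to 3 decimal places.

17.915

Var(total) = 851.65 + 401.669 = 1253.32.
True-score variance = 530.709 + 401.669 = 932.378, so reliability = 0.7439.
Error variance = 1253.32 − 932.378 = 320.941; SEM = √320.941 = 17.915.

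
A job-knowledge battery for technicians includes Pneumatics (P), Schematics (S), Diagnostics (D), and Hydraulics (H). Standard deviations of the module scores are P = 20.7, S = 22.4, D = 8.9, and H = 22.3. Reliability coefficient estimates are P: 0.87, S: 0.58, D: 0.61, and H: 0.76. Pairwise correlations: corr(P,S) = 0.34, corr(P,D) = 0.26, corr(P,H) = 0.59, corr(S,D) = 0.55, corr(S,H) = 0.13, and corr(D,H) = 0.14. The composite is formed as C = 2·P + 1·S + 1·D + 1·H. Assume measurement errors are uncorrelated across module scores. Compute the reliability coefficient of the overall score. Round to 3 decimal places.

0.886

Var(C) = 2²·20.7² + 22.4² + 8.9² + 22.3² + 2·[2·20.7·22.4·0.34 + 2·20.7·8.9·0.26 + 2·20.7·22.3·0.59 + 22.4·8.9·0.55 + 22.4·22.3·0.13 + 8.9·22.3·0.14] = 2792.22 + 2316.35 = 5108.57.
Because errors are independent across components, Cov(Tᵢ,Tⱼ) = Cov(Xᵢ,Xⱼ); the off-diagonal part of the true-score variance is the same as above.
True-score variance = [2²·20.7²·0.87 + 22.4²·0.58 + 8.9²·0.61 + 22.3²·0.76] + 2316.35 = 2208.42 + 2316.35 = 4524.77.
Reliability = 4524.77 / 5108.57 = 0.886.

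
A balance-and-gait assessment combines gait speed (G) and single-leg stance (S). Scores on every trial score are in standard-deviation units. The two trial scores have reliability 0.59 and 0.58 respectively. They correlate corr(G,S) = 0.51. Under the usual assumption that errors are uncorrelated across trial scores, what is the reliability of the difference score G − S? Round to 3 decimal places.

Var(G−S) = 1 + 1 − 2·0.51 = 2 − 1.02 = 0.98.
Under uncorrelated errors the observed covariances equal the true-score covariances, so only the own-variance terms attenuate.
True-score variance = [0.59 + 0.58] − 1.02 = 1.17 − 1.02 = 0.15.
Reliability = 0.15 / 0.98 = 0.153.

0.153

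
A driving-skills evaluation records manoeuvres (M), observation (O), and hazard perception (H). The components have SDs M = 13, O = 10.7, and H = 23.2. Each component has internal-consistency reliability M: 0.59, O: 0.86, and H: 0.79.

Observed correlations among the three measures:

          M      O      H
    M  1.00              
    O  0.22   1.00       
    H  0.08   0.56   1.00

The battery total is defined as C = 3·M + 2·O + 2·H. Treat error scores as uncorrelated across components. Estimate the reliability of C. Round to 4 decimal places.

0.8068

Var(C) = 3²·13² + 2²·10.7² + 2²·23.2² + 2·[6·13·10.7·0.22 + 6·13·23.2·0.08 + 4·10.7·23.2·0.56] = 4131.92 + 1768.88 = 5900.8.
Under uncorrelated errors the observed covariances equal the true-score covariances, so only the own-variance terms attenuate.
True-score variance = [3²·13²·0.59 + 2²·10.7²·0.86 + 2²·23.2²·0.79] + 1768.88 = 2992.07 + 1768.88 = 4760.95.
Reliability = 4760.95 / 5900.8 = 0.8068.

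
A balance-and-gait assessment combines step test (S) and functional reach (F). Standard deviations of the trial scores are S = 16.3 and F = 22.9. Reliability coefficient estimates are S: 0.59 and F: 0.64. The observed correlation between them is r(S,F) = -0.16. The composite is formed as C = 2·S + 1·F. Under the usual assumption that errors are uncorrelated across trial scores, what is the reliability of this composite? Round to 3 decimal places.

Var(C) = 2²·16.3² + 22.9² + 2·[2·16.3·22.9·(-0.16)] = 1587.17 − 238.893 = 1348.28.
Under uncorrelated errors the observed covariances equal the true-score covariances, so only the own-variance terms attenuate.
True-score variance = [2²·16.3²·0.59 + 22.9²·0.64] − 238.893 = 962.651 − 238.893 = 723.758.
Reliability = 723.758 / 1348.28 = 0.537.

0.537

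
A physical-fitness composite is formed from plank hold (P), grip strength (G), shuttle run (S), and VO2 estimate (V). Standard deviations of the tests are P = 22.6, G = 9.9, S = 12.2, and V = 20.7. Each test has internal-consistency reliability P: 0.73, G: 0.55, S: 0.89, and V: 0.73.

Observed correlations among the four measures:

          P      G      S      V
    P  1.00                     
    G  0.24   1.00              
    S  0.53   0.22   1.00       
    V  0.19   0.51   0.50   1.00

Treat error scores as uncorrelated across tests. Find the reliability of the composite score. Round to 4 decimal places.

0.8621

Var(P+G+S+V) = 22.6² + 9.9² + 12.2² + 20.7² + 2·[22.6·9.9·0.24 + 22.6·12.2·0.53 + 22.6·20.7·0.19 + 9.9·12.2·0.22 + 9.9·20.7·0.51 + 12.2·20.7·0.50] = 1186.1 + 1092.14 = 2278.24.
Because errors are independent across components, Cov(Tᵢ,Tⱼ) = Cov(Xᵢ,Xⱼ); the off-diagonal part of the true-score variance is the same as above.
True-score variance = [22.6²·0.73 + 9.9²·0.55 + 12.2²·0.89 + 20.7²·0.73] + 1092.14 = 872.026 + 1092.14 = 1964.17.
Reliability = 1964.17 / 2278.24 = 0.8621.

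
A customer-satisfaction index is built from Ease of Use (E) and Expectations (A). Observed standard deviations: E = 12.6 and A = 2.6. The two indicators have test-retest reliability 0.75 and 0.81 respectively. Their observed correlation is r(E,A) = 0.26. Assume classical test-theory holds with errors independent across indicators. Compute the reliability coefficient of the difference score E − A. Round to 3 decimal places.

0.724

Var(E−A) = 12.6² + 2.6² − 2·12.6·2.6·0.26 = 165.52 − 17.0352 = 148.485.
Under uncorrelated errors the observed covariances equal the true-score covariances, so only the own-variance terms attenuate.
True-score variance = [12.6²·0.75 + 2.6²·0.81] − 17.0352 = 124.546 − 17.0352 = 107.51.
Reliability = 107.51 / 148.485 = 0.724.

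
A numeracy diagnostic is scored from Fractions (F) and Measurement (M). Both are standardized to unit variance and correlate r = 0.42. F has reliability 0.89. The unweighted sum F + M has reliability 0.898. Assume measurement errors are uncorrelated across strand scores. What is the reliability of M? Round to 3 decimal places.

Var(F+M) = 2 + 2·0.42 = 2.840.
True-score variance = ρ_F + ρ_M + 2·0.42, so 0.898 = (0.89 + ρ_M + 0.84) / 2.840.
ρ_M = 0.898·2.840 − 0.89 − 0.84 = 0.820.

0.820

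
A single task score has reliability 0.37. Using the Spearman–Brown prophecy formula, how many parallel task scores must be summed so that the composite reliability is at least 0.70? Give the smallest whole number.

4

k ≥ ρ*(1−ρ₁)/(ρ₁(1−ρ*)) = 0.70·0.63 / (0.37·0.30) = 3.973.
Smallest integer k = 4.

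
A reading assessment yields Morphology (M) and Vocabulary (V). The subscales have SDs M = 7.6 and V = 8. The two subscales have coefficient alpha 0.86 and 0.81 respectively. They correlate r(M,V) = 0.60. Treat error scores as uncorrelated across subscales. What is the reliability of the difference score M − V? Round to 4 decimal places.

0.5851

Var(M−V) = 7.6² + 8² − 2·7.6·8·0.60 = 121.76 − 72.96 = 48.8.
Under uncorrelated errors the observed covariances equal the true-score covariances, so only the own-variance terms attenuate.
True-score variance = [7.6²·0.86 + 8²·0.81] − 72.96 = 101.514 − 72.96 = 28.5536.
Reliability = 28.5536 / 48.8 = 0.5851.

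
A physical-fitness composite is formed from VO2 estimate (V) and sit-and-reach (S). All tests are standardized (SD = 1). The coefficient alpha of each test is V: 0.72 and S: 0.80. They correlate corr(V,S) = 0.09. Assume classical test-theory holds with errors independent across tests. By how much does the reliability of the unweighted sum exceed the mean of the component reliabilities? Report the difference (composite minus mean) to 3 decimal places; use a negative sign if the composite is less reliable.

Var(sum) = 2 + 0.18 = 2.18; true-score variance = 1.52 + 0.18 = 1.7; composite reliability = 0.7798.
Mean component reliability = 0.7600.
Difference = 0.7798 − 0.7600 = 0.020.

0.020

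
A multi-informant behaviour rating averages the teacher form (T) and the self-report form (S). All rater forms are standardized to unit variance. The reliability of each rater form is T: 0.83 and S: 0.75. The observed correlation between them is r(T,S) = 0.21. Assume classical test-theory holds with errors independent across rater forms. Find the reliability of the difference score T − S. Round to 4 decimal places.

0.7342

Var(T−S) = 1 + 1 − 2·0.21 = 2 − 0.42 = 1.58.
Because errors are independent across components, Cov(Tᵢ,Tⱼ) = Cov(Xᵢ,Xⱼ); the off-diagonal part of the true-score variance is the same as above.
True-score variance = [0.83 + 0.75] − 0.42 = 1.58 − 0.42 = 1.16.
Reliability = 1.16 / 1.58 = 0.7342.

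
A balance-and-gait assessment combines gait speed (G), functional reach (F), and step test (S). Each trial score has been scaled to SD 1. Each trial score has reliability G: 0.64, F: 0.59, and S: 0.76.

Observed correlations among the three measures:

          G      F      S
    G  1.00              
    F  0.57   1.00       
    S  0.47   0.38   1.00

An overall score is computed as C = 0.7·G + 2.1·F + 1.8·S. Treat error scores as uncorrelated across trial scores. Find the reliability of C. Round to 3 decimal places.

0.801

Var(C) = 0.7² + 2.1² + 1.8² + 2·[1.47·0.57 + 1.26·0.47 + 3.78·0.38] = 8.14 + 5.733 = 13.873.
Under uncorrelated errors the observed covariances equal the true-score covariances, so only the own-variance terms attenuate.
True-score variance = [0.7²·0.64 + 2.1²·0.59 + 1.8²·0.76] + 5.733 = 5.3779 + 5.733 = 11.1109.
Reliability = 11.1109 / 13.873 = 0.801.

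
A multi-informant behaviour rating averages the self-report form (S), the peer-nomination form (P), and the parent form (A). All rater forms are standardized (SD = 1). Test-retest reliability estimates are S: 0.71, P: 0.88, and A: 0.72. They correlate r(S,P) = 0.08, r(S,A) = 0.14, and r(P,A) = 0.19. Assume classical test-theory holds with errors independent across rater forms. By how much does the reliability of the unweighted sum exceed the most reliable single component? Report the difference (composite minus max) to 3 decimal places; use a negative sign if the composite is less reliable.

Var(sum) = 3 + 0.82 = 3.82; true-score variance = 2.31 + 0.82 = 3.13; composite reliability = 0.8194.
Max component reliability = 0.8800.
Difference = 0.8194 − 0.8800 = -0.061.

-0.061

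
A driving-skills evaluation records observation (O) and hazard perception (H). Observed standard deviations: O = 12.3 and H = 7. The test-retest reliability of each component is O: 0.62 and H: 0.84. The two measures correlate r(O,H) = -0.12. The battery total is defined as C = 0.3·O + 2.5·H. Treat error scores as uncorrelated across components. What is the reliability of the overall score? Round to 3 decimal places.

Var(C) = 0.3²·12.3² + 2.5²·7² + 2·[0.75·12.3·7·(-0.12)] = 319.866 − 15.498 = 304.368.
Under uncorrelated errors the observed covariances equal the true-score covariances, so only the own-variance terms attenuate.
True-score variance = [0.3²·12.3²·0.62 + 2.5²·7²·0.84] − 15.498 = 265.692 − 15.498 = 250.194.
Reliability = 250.194 / 304.368 = 0.822.

0.822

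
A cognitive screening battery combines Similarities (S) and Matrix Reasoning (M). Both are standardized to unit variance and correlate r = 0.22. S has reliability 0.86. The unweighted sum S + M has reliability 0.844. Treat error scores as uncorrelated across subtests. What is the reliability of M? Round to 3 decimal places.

0.759

Var(S+M) = 2 + 2·0.22 = 2.440.
True-score variance = ρ_S + ρ_M + 2·0.22, so 0.844 = (0.86 + ρ_M + 0.44) / 2.440.
ρ_M = 0.844·2.440 − 0.86 − 0.44 = 0.759.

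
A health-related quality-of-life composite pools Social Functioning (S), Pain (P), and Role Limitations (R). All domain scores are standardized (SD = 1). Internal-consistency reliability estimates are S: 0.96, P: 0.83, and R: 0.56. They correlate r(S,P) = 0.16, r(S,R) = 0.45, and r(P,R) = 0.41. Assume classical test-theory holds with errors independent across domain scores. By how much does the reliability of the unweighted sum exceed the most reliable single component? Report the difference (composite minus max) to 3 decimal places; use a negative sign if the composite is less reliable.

-0.089

Var(sum) = 3 + 2.04 = 5.04; true-score variance = 2.35 + 2.04 = 4.39; composite reliability = 0.8710.
Max component reliability = 0.9600.
Difference = 0.8710 − 0.9600 = -0.089.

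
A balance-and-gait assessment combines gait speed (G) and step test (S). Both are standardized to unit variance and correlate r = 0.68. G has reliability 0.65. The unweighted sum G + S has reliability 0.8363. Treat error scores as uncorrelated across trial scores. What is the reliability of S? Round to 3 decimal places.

Var(G+S) = 2 + 2·0.68 = 3.360.
True-score variance = ρ_G + ρ_S + 2·0.68, so 0.8363 = (0.65 + ρ_S + 1.36) / 3.360.
ρ_S = 0.8363·3.360 − 0.65 − 1.36 = 0.800.

0.800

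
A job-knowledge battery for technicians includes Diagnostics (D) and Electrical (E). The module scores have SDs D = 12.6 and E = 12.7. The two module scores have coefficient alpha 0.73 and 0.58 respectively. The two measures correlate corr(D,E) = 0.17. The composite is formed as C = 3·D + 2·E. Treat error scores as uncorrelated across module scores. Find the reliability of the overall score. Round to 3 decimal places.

0.726

Var(C) = 3²·12.6² + 2²·12.7² + 2·[6·12.6·12.7·0.17] = 2074 + 326.441 = 2400.44.
Under uncorrelated errors the observed covariances equal the true-score covariances, so only the own-variance terms attenuate.
True-score variance = [3²·12.6²·0.73 + 2²·12.7²·0.58] + 326.441 = 1417.25 + 326.441 = 1743.69.
Reliability = 1743.69 / 2400.44 = 0.726.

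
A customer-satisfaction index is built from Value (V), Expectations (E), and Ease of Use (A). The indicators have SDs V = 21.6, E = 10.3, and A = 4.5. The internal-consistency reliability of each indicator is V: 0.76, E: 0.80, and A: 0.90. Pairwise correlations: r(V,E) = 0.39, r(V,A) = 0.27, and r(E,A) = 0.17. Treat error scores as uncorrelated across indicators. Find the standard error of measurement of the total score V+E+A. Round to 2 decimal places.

Var(total) = 592.9 + 241.781 = 834.681.
True-score variance = 457.683 + 241.781 = 699.464, so reliability = 0.8380.
Error variance = 834.681 − 699.464 = 135.217; SEM = √135.217 = 11.63.

11.63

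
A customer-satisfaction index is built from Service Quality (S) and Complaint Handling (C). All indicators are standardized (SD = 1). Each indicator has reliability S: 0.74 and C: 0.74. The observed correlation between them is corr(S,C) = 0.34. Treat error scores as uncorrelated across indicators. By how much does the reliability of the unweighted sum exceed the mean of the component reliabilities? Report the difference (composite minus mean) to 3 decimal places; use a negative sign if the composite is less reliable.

0.066

Var(sum) = 2 + 0.68 = 2.68; true-score variance = 1.48 + 0.68 = 2.16; composite reliability = 0.8060.
Mean component reliability = 0.7400.
Difference = 0.8060 − 0.7400 = 0.066.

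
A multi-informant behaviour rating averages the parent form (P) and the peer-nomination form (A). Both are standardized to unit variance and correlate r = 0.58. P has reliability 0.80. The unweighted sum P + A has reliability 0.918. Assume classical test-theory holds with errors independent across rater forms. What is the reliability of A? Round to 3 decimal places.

0.941

Var(P+A) = 2 + 2·0.58 = 3.160.
True-score variance = ρ_P + ρ_A + 2·0.58, so 0.918 = (0.80 + ρ_A + 1.16) / 3.160.
ρ_A = 0.918·3.160 − 0.80 − 1.16 = 0.941.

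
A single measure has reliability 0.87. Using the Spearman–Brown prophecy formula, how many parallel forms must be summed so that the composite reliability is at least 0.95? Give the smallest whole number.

k ≥ ρ*(1−ρ₁)/(ρ₁(1−ρ*)) = 0.95·0.13 / (0.87·0.05) = 2.839.
Smallest integer k = 3.

3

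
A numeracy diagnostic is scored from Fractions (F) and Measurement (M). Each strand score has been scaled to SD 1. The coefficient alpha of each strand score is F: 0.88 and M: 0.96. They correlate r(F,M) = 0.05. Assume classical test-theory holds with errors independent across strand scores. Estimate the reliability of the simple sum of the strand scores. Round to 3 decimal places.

Var(F+M) = 2 + 2·[0.05] = 2 + 0.1 = 2.1.
With uncorrelated errors the cross-covariances are all true-score covariance, so they carry over unchanged; only the diagonal terms shrink to ρᵢσᵢ².
True-score variance = [0.88 + 0.96] + 0.1 = 1.84 + 0.1 = 1.94.
Reliability = 1.94 / 2.1 = 0.924.

0.924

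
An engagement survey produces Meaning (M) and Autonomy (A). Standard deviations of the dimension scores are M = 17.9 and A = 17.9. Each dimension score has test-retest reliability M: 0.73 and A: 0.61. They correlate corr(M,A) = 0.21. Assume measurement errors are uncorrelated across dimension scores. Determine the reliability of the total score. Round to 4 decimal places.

0.7273

Var(M+A) = 17.9² + 17.9² + 2·[17.9·17.9·0.21] = 640.82 + 134.572 = 775.392.
With uncorrelated errors the cross-covariances are all true-score covariance, so they carry over unchanged; only the diagonal terms shrink to ρᵢσᵢ².
True-score variance = [17.9²·0.73 + 17.9²·0.61] + 134.572 = 429.349 + 134.572 = 563.922.
Reliability = 563.922 / 775.392 = 0.7273.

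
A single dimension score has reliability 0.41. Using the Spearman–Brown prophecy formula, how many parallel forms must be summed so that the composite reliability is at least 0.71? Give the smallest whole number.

4

k ≥ ρ*(1−ρ₁)/(ρ₁(1−ρ*)) = 0.71·0.59 / (0.41·0.29) = 3.523.
Smallest integer k = 4.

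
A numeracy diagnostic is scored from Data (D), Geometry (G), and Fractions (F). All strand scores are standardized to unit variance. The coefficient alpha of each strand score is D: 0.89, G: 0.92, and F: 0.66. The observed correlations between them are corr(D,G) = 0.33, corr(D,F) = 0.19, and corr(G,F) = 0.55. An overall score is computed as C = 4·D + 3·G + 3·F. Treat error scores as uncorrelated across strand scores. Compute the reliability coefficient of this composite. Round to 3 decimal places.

0.902

Var(C) = 4² + 3² + 3² + 2·[12·0.33 + 12·0.19 + 9·0.55] = 34 + 22.38 = 56.38.
Under uncorrelated errors the observed covariances equal the true-score covariances, so only the own-variance terms attenuate.
True-score variance = [4²·0.89 + 3²·0.92 + 3²·0.66] + 22.38 = 28.46 + 22.38 = 50.84.
Reliability = 50.84 / 56.38 = 0.902.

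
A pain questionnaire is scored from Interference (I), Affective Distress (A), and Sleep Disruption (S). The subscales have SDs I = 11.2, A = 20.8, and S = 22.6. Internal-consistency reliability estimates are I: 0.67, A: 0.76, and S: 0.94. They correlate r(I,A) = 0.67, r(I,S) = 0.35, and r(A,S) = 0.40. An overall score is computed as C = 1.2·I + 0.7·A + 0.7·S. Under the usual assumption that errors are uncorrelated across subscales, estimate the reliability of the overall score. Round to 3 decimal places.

Var(C) = 1.2²·11.2² + 0.7²·20.8² + 0.7²·22.6² + 2·[0.84·11.2·20.8·0.67 + 0.84·11.2·22.6·0.35 + 0.49·20.8·22.6·0.40] = 642.9 + 595.326 = 1238.23.
Because errors are independent across components, Cov(Tᵢ,Tⱼ) = Cov(Xᵢ,Xⱼ); the off-diagonal part of the true-score variance is the same as above.
True-score variance = [1.2²·11.2²·0.67 + 0.7²·20.8²·0.76 + 0.7²·22.6²·0.94] + 595.326 = 517.396 + 595.326 = 1112.72.
Reliability = 1112.72 / 1238.23 = 0.899.

0.899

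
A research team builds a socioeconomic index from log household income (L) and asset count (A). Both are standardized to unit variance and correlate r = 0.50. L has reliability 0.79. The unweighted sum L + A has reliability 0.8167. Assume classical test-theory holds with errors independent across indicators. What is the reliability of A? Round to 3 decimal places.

0.660

Var(L+A) = 2 + 2·0.50 = 3.000.
True-score variance = ρ_L + ρ_A + 2·0.50, so 0.8167 = (0.79 + ρ_A + 1.00) / 3.000.
ρ_A = 0.8167·3.000 − 0.79 − 1.00 = 0.660.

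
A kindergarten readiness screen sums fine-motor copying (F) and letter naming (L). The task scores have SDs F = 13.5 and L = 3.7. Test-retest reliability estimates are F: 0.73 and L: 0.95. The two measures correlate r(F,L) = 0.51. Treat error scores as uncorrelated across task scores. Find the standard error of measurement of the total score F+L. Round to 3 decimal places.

Var(total) = 195.94 + 50.949 = 246.889.
True-score variance = 146.048 + 50.949 = 196.997, so reliability = 0.7979.
Error variance = 246.889 − 196.997 = 49.892; SEM = √49.892 = 7.063.

7.063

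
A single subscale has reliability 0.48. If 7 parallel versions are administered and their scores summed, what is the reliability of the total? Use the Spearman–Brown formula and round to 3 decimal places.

ρ_k = kρ / (1 + (k−1)ρ) = 7·0.48 / (1 + 6·0.48) = 3.360 / 3.880 = 0.866.

0.866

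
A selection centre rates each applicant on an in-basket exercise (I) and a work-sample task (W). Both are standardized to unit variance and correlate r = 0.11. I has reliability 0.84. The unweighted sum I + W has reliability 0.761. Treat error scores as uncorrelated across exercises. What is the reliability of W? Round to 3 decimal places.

0.629

Var(I+W) = 2 + 2·0.11 = 2.220.
True-score variance = ρ_I + ρ_W + 2·0.11, so 0.761 = (0.84 + ρ_W + 0.22) / 2.220.
ρ_W = 0.761·2.220 − 0.84 − 0.22 = 0.629.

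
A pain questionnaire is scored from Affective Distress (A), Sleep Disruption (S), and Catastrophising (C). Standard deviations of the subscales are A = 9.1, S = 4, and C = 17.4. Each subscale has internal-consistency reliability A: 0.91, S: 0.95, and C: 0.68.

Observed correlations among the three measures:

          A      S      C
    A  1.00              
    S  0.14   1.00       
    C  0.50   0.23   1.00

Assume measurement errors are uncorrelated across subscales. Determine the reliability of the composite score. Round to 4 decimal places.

0.8254

Var(A+S+C) = 9.1² + 4² + 17.4² + 2·[9.1·4·0.14 + 9.1·17.4·0.50 + 4·17.4·0.23] = 401.57 + 200.548 = 602.118.
With uncorrelated errors the cross-covariances are all true-score covariance, so they carry over unchanged; only the diagonal terms shrink to ρᵢσᵢ².
True-score variance = [9.1²·0.91 + 4²·0.95 + 17.4²·0.68] + 200.548 = 296.434 + 200.548 = 496.982.
Reliability = 496.982 / 602.118 = 0.8254.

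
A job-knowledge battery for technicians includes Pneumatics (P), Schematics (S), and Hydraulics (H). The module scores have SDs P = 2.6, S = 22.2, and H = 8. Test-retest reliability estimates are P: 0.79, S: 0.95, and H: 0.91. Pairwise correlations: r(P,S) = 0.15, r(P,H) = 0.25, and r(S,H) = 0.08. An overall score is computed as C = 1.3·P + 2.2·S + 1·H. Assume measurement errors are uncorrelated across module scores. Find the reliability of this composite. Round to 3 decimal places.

0.951

Var(C) = 1.3²·2.6² + 2.2²·22.2² + 8² + 2·[2.86·2.6·22.2·0.15 + 1.3·2.6·8·0.25 + 2.2·22.2·8·0.08] = 2460.77 + 125.559 = 2586.33.
Under uncorrelated errors the observed covariances equal the true-score covariances, so only the own-variance terms attenuate.
True-score variance = [1.3²·2.6²·0.79 + 2.2²·22.2²·0.95 + 8²·0.91] + 125.559 = 2333.34 + 125.559 = 2458.9.
Reliability = 2458.9 / 2586.33 = 0.951.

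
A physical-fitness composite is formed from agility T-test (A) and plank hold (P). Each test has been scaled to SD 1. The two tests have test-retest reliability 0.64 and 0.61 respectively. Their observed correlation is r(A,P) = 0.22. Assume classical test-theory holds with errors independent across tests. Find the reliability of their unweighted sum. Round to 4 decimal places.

Var(A+P) = 2 + 2·[0.22] = 2 + 0.44 = 2.44.
With uncorrelated errors the cross-covariances are all true-score covariance, so they carry over unchanged; only the diagonal terms shrink to ρᵢσᵢ².
True-score variance = [0.64 + 0.61] + 0.44 = 1.25 + 0.44 = 1.69.
Reliability = 1.69 / 2.44 = 0.6926.

0.6926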